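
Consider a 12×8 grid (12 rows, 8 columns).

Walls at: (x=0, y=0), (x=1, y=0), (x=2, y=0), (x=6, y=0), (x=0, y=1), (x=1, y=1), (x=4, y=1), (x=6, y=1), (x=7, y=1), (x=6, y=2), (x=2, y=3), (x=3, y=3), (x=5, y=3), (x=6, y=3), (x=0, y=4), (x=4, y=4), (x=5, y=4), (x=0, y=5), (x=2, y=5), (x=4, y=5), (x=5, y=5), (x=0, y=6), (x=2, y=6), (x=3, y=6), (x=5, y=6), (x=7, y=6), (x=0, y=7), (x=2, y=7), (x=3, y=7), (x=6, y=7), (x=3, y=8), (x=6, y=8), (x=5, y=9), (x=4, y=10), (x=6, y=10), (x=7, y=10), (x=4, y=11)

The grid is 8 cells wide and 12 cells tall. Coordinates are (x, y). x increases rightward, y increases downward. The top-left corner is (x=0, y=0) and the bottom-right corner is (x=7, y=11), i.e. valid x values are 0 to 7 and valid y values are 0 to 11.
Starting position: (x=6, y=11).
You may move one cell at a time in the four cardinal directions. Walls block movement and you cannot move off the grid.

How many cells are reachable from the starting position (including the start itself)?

BFS flood-fill from (x=6, y=11):
  Distance 0: (x=6, y=11)
  Distance 1: (x=5, y=11), (x=7, y=11)
  Distance 2: (x=5, y=10)
Total reachable: 4 (grid has 59 open cells total)

Answer: Reachable cells: 4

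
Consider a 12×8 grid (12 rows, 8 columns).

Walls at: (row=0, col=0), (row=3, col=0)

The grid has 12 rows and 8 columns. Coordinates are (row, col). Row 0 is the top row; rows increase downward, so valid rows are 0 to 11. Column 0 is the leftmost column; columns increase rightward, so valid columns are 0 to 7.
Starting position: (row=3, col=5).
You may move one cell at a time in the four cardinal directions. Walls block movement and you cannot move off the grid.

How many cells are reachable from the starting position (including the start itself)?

Answer: Reachable cells: 94

Derivation:
BFS flood-fill from (row=3, col=5):
  Distance 0: (row=3, col=5)
  Distance 1: (row=2, col=5), (row=3, col=4), (row=3, col=6), (row=4, col=5)
  Distance 2: (row=1, col=5), (row=2, col=4), (row=2, col=6), (row=3, col=3), (row=3, col=7), (row=4, col=4), (row=4, col=6), (row=5, col=5)
  Distance 3: (row=0, col=5), (row=1, col=4), (row=1, col=6), (row=2, col=3), (row=2, col=7), (row=3, col=2), (row=4, col=3), (row=4, col=7), (row=5, col=4), (row=5, col=6), (row=6, col=5)
  Distance 4: (row=0, col=4), (row=0, col=6), (row=1, col=3), (row=1, col=7), (row=2, col=2), (row=3, col=1), (row=4, col=2), (row=5, col=3), (row=5, col=7), (row=6, col=4), (row=6, col=6), (row=7, col=5)
  Distance 5: (row=0, col=3), (row=0, col=7), (row=1, col=2), (row=2, col=1), (row=4, col=1), (row=5, col=2), (row=6, col=3), (row=6, col=7), (row=7, col=4), (row=7, col=6), (row=8, col=5)
  Distance 6: (row=0, col=2), (row=1, col=1), (row=2, col=0), (row=4, col=0), (row=5, col=1), (row=6, col=2), (row=7, col=3), (row=7, col=7), (row=8, col=4), (row=8, col=6), (row=9, col=5)
  Distance 7: (row=0, col=1), (row=1, col=0), (row=5, col=0), (row=6, col=1), (row=7, col=2), (row=8, col=3), (row=8, col=7), (row=9, col=4), (row=9, col=6), (row=10, col=5)
  Distance 8: (row=6, col=0), (row=7, col=1), (row=8, col=2), (row=9, col=3), (row=9, col=7), (row=10, col=4), (row=10, col=6), (row=11, col=5)
  Distance 9: (row=7, col=0), (row=8, col=1), (row=9, col=2), (row=10, col=3), (row=10, col=7), (row=11, col=4), (row=11, col=6)
  Distance 10: (row=8, col=0), (row=9, col=1), (row=10, col=2), (row=11, col=3), (row=11, col=7)
  Distance 11: (row=9, col=0), (row=10, col=1), (row=11, col=2)
  Distance 12: (row=10, col=0), (row=11, col=1)
  Distance 13: (row=11, col=0)
Total reachable: 94 (grid has 94 open cells total)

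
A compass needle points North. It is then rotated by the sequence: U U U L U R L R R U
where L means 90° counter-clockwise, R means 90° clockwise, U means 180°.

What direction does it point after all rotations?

Start: North
  U (U-turn (180°)) -> South
  U (U-turn (180°)) -> North
  U (U-turn (180°)) -> South
  L (left (90° counter-clockwise)) -> East
  U (U-turn (180°)) -> West
  R (right (90° clockwise)) -> North
  L (left (90° counter-clockwise)) -> West
  R (right (90° clockwise)) -> North
  R (right (90° clockwise)) -> East
  U (U-turn (180°)) -> West
Final: West

Answer: Final heading: West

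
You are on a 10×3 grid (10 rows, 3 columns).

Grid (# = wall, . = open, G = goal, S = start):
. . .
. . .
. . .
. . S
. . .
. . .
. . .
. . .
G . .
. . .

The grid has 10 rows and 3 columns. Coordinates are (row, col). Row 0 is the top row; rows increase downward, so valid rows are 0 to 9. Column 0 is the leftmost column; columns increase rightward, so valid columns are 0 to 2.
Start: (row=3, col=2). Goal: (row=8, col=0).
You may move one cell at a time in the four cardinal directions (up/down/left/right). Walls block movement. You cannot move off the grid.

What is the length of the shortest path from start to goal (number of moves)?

BFS from (row=3, col=2) until reaching (row=8, col=0):
  Distance 0: (row=3, col=2)
  Distance 1: (row=2, col=2), (row=3, col=1), (row=4, col=2)
  Distance 2: (row=1, col=2), (row=2, col=1), (row=3, col=0), (row=4, col=1), (row=5, col=2)
  Distance 3: (row=0, col=2), (row=1, col=1), (row=2, col=0), (row=4, col=0), (row=5, col=1), (row=6, col=2)
  Distance 4: (row=0, col=1), (row=1, col=0), (row=5, col=0), (row=6, col=1), (row=7, col=2)
  Distance 5: (row=0, col=0), (row=6, col=0), (row=7, col=1), (row=8, col=2)
  Distance 6: (row=7, col=0), (row=8, col=1), (row=9, col=2)
  Distance 7: (row=8, col=0), (row=9, col=1)  <- goal reached here
One shortest path (7 moves): (row=3, col=2) -> (row=3, col=1) -> (row=3, col=0) -> (row=4, col=0) -> (row=5, col=0) -> (row=6, col=0) -> (row=7, col=0) -> (row=8, col=0)

Answer: Shortest path length: 7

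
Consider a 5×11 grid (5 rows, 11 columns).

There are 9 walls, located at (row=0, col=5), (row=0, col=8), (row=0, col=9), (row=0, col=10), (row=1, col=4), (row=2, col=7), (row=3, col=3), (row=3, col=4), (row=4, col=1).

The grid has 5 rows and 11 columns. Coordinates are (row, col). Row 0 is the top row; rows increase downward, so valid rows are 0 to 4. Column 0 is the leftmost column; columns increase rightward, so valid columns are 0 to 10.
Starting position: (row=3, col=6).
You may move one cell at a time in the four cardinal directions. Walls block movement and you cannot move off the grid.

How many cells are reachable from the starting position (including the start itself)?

BFS flood-fill from (row=3, col=6):
  Distance 0: (row=3, col=6)
  Distance 1: (row=2, col=6), (row=3, col=5), (row=3, col=7), (row=4, col=6)
  Distance 2: (row=1, col=6), (row=2, col=5), (row=3, col=8), (row=4, col=5), (row=4, col=7)
  Distance 3: (row=0, col=6), (row=1, col=5), (row=1, col=7), (row=2, col=4), (row=2, col=8), (row=3, col=9), (row=4, col=4), (row=4, col=8)
  Distance 4: (row=0, col=7), (row=1, col=8), (row=2, col=3), (row=2, col=9), (row=3, col=10), (row=4, col=3), (row=4, col=9)
  Distance 5: (row=1, col=3), (row=1, col=9), (row=2, col=2), (row=2, col=10), (row=4, col=2), (row=4, col=10)
  Distance 6: (row=0, col=3), (row=1, col=2), (row=1, col=10), (row=2, col=1), (row=3, col=2)
  Distance 7: (row=0, col=2), (row=0, col=4), (row=1, col=1), (row=2, col=0), (row=3, col=1)
  Distance 8: (row=0, col=1), (row=1, col=0), (row=3, col=0)
  Distance 9: (row=0, col=0), (row=4, col=0)
Total reachable: 46 (grid has 46 open cells total)

Answer: Reachable cells: 46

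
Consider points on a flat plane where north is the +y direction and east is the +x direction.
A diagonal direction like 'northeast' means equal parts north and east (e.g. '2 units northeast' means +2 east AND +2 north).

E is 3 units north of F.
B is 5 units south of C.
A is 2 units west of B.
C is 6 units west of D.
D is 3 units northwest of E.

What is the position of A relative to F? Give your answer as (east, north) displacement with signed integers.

Answer: A is at (east=-11, north=1) relative to F.

Derivation:
Place F at the origin (east=0, north=0).
  E is 3 units north of F: delta (east=+0, north=+3); E at (east=0, north=3).
  D is 3 units northwest of E: delta (east=-3, north=+3); D at (east=-3, north=6).
  C is 6 units west of D: delta (east=-6, north=+0); C at (east=-9, north=6).
  B is 5 units south of C: delta (east=+0, north=-5); B at (east=-9, north=1).
  A is 2 units west of B: delta (east=-2, north=+0); A at (east=-11, north=1).
Therefore A relative to F: (east=-11, north=1).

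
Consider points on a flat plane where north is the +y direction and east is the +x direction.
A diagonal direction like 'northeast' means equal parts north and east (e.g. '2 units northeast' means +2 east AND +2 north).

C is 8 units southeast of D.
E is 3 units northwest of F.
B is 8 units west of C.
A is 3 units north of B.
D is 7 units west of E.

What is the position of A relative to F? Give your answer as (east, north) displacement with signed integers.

Answer: A is at (east=-10, north=-2) relative to F.

Derivation:
Place F at the origin (east=0, north=0).
  E is 3 units northwest of F: delta (east=-3, north=+3); E at (east=-3, north=3).
  D is 7 units west of E: delta (east=-7, north=+0); D at (east=-10, north=3).
  C is 8 units southeast of D: delta (east=+8, north=-8); C at (east=-2, north=-5).
  B is 8 units west of C: delta (east=-8, north=+0); B at (east=-10, north=-5).
  A is 3 units north of B: delta (east=+0, north=+3); A at (east=-10, north=-2).
Therefore A relative to F: (east=-10, north=-2).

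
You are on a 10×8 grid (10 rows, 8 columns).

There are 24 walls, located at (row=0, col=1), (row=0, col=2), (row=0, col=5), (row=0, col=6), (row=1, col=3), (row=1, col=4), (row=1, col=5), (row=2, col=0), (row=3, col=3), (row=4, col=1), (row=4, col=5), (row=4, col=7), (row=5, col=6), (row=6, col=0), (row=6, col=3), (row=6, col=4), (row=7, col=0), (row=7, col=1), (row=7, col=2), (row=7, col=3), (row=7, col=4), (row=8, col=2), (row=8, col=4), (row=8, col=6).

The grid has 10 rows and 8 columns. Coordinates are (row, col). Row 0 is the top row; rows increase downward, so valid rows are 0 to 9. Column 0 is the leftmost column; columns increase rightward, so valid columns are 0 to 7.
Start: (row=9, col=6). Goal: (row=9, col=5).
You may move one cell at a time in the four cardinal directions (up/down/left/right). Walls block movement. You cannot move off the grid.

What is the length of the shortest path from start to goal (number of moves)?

BFS from (row=9, col=6) until reaching (row=9, col=5):
  Distance 0: (row=9, col=6)
  Distance 1: (row=9, col=5), (row=9, col=7)  <- goal reached here
One shortest path (1 moves): (row=9, col=6) -> (row=9, col=5)

Answer: Shortest path length: 1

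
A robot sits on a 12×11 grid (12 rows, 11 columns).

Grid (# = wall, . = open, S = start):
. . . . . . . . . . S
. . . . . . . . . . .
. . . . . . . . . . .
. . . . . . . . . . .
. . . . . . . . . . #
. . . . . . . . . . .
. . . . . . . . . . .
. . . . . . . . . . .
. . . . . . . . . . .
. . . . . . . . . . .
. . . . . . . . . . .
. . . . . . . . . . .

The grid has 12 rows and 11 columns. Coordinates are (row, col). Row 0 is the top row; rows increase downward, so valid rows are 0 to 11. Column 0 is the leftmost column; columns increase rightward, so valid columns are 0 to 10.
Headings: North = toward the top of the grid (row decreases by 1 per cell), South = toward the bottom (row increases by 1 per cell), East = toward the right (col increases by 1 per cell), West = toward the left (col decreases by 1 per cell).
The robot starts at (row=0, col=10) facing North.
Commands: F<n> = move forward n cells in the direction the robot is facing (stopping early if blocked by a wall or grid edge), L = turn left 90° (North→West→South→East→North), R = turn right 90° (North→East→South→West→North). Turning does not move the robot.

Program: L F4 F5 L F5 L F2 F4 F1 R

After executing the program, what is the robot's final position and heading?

Answer: Final position: (row=5, col=8), facing South

Derivation:
Start: (row=0, col=10), facing North
  L: turn left, now facing West
  F4: move forward 4, now at (row=0, col=6)
  F5: move forward 5, now at (row=0, col=1)
  L: turn left, now facing South
  F5: move forward 5, now at (row=5, col=1)
  L: turn left, now facing East
  F2: move forward 2, now at (row=5, col=3)
  F4: move forward 4, now at (row=5, col=7)
  F1: move forward 1, now at (row=5, col=8)
  R: turn right, now facing South
Final: (row=5, col=8), facing South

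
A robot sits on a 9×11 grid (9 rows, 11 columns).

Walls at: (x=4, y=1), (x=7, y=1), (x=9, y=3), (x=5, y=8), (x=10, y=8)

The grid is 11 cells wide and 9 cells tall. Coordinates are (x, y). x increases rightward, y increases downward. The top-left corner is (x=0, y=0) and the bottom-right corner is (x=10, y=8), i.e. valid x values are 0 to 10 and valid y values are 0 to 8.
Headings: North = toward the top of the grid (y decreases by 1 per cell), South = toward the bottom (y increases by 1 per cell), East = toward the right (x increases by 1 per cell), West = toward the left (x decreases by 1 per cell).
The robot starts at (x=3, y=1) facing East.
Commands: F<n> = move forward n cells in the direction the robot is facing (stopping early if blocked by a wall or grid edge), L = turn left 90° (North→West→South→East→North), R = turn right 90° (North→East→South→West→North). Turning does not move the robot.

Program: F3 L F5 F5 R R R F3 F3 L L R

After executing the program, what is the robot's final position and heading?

Answer: Final position: (x=0, y=0), facing South

Derivation:
Start: (x=3, y=1), facing East
  F3: move forward 0/3 (blocked), now at (x=3, y=1)
  L: turn left, now facing North
  F5: move forward 1/5 (blocked), now at (x=3, y=0)
  F5: move forward 0/5 (blocked), now at (x=3, y=0)
  R: turn right, now facing East
  R: turn right, now facing South
  R: turn right, now facing West
  F3: move forward 3, now at (x=0, y=0)
  F3: move forward 0/3 (blocked), now at (x=0, y=0)
  L: turn left, now facing South
  L: turn left, now facing East
  R: turn right, now facing South
Final: (x=0, y=0), facing South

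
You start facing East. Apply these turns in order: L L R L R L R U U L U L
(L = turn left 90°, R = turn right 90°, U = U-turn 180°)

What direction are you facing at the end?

Answer: Final heading: North

Derivation:
Start: East
  L (left (90° counter-clockwise)) -> North
  L (left (90° counter-clockwise)) -> West
  R (right (90° clockwise)) -> North
  L (left (90° counter-clockwise)) -> West
  R (right (90° clockwise)) -> North
  L (left (90° counter-clockwise)) -> West
  R (right (90° clockwise)) -> North
  U (U-turn (180°)) -> South
  U (U-turn (180°)) -> North
  L (left (90° counter-clockwise)) -> West
  U (U-turn (180°)) -> East
  L (left (90° counter-clockwise)) -> North
Final: North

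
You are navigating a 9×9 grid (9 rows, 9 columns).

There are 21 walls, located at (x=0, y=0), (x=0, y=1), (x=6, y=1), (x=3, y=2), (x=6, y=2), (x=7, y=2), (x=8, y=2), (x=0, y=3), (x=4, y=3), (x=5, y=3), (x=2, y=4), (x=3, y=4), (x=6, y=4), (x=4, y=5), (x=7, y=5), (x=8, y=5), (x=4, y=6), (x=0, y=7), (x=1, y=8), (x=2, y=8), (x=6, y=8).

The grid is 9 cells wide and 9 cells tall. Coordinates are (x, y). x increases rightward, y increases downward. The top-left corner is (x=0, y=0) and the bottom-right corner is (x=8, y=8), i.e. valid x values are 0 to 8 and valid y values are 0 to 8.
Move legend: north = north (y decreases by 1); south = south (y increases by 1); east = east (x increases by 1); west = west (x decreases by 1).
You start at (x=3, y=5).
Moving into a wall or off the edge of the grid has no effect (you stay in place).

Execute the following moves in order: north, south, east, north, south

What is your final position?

Answer: Final position: (x=3, y=6)

Derivation:
Start: (x=3, y=5)
  north (north): blocked, stay at (x=3, y=5)
  south (south): (x=3, y=5) -> (x=3, y=6)
  east (east): blocked, stay at (x=3, y=6)
  north (north): (x=3, y=6) -> (x=3, y=5)
  south (south): (x=3, y=5) -> (x=3, y=6)
Final: (x=3, y=6)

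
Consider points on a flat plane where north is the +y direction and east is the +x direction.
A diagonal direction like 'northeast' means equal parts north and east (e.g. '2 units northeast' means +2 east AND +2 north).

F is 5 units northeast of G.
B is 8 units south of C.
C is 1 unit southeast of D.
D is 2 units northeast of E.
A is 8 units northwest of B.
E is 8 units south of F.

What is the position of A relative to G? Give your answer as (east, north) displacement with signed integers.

Place G at the origin (east=0, north=0).
  F is 5 units northeast of G: delta (east=+5, north=+5); F at (east=5, north=5).
  E is 8 units south of F: delta (east=+0, north=-8); E at (east=5, north=-3).
  D is 2 units northeast of E: delta (east=+2, north=+2); D at (east=7, north=-1).
  C is 1 unit southeast of D: delta (east=+1, north=-1); C at (east=8, north=-2).
  B is 8 units south of C: delta (east=+0, north=-8); B at (east=8, north=-10).
  A is 8 units northwest of B: delta (east=-8, north=+8); A at (east=0, north=-2).
Therefore A relative to G: (east=0, north=-2).

Answer: A is at (east=0, north=-2) relative to G.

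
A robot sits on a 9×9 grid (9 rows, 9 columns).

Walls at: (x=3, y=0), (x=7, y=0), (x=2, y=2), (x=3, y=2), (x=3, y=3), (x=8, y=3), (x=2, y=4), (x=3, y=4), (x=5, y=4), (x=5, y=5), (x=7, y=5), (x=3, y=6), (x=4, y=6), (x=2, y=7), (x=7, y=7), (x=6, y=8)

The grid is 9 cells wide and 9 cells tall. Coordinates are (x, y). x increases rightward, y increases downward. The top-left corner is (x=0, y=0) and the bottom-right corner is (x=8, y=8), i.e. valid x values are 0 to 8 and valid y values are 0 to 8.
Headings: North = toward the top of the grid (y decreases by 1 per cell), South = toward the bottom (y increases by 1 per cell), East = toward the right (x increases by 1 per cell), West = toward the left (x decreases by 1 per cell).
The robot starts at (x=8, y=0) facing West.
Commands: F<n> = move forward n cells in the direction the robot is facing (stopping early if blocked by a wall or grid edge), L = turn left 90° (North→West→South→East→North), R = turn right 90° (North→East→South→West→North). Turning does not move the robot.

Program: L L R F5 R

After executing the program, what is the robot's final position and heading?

Start: (x=8, y=0), facing West
  L: turn left, now facing South
  L: turn left, now facing East
  R: turn right, now facing South
  F5: move forward 2/5 (blocked), now at (x=8, y=2)
  R: turn right, now facing West
Final: (x=8, y=2), facing West

Answer: Final position: (x=8, y=2), facing West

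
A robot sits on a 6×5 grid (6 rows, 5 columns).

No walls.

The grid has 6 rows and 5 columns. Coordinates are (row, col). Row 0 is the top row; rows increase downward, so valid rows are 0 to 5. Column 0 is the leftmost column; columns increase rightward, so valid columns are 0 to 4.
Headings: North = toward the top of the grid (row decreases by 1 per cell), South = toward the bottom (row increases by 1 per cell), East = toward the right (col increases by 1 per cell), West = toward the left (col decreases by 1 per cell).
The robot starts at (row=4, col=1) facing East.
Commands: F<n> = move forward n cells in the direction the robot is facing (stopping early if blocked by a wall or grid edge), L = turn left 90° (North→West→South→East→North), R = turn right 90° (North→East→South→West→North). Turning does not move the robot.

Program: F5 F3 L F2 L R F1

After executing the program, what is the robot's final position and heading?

Answer: Final position: (row=1, col=4), facing North

Derivation:
Start: (row=4, col=1), facing East
  F5: move forward 3/5 (blocked), now at (row=4, col=4)
  F3: move forward 0/3 (blocked), now at (row=4, col=4)
  L: turn left, now facing North
  F2: move forward 2, now at (row=2, col=4)
  L: turn left, now facing West
  R: turn right, now facing North
  F1: move forward 1, now at (row=1, col=4)
Final: (row=1, col=4), facing North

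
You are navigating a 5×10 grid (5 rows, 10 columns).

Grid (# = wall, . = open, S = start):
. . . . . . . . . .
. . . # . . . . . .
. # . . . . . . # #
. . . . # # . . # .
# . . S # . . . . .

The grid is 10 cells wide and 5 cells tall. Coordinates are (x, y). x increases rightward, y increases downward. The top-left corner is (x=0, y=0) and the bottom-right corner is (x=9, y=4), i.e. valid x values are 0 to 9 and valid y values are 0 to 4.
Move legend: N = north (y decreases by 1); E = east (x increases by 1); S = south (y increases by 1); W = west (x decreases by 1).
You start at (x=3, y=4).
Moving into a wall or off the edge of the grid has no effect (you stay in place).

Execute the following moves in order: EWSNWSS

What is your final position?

Answer: Final position: (x=1, y=4)

Derivation:
Start: (x=3, y=4)
  E (east): blocked, stay at (x=3, y=4)
  W (west): (x=3, y=4) -> (x=2, y=4)
  S (south): blocked, stay at (x=2, y=4)
  N (north): (x=2, y=4) -> (x=2, y=3)
  W (west): (x=2, y=3) -> (x=1, y=3)
  S (south): (x=1, y=3) -> (x=1, y=4)
  S (south): blocked, stay at (x=1, y=4)
Final: (x=1, y=4)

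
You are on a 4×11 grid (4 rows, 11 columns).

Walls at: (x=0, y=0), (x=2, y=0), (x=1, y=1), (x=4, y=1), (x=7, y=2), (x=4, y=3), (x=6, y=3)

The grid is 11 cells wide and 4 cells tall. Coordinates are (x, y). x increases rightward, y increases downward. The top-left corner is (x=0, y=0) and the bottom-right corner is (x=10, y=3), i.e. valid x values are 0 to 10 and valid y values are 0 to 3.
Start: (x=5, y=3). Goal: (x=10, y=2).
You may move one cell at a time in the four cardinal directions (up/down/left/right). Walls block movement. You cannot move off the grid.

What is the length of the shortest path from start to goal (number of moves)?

BFS from (x=5, y=3) until reaching (x=10, y=2):
  Distance 0: (x=5, y=3)
  Distance 1: (x=5, y=2)
  Distance 2: (x=5, y=1), (x=4, y=2), (x=6, y=2)
  Distance 3: (x=5, y=0), (x=6, y=1), (x=3, y=2)
  Distance 4: (x=4, y=0), (x=6, y=0), (x=3, y=1), (x=7, y=1), (x=2, y=2), (x=3, y=3)
  Distance 5: (x=3, y=0), (x=7, y=0), (x=2, y=1), (x=8, y=1), (x=1, y=2), (x=2, y=3)
  Distance 6: (x=8, y=0), (x=9, y=1), (x=0, y=2), (x=8, y=2), (x=1, y=3)
  Distance 7: (x=9, y=0), (x=0, y=1), (x=10, y=1), (x=9, y=2), (x=0, y=3), (x=8, y=3)
  Distance 8: (x=10, y=0), (x=10, y=2), (x=7, y=3), (x=9, y=3)  <- goal reached here
One shortest path (8 moves): (x=5, y=3) -> (x=5, y=2) -> (x=6, y=2) -> (x=6, y=1) -> (x=7, y=1) -> (x=8, y=1) -> (x=9, y=1) -> (x=10, y=1) -> (x=10, y=2)

Answer: Shortest path length: 8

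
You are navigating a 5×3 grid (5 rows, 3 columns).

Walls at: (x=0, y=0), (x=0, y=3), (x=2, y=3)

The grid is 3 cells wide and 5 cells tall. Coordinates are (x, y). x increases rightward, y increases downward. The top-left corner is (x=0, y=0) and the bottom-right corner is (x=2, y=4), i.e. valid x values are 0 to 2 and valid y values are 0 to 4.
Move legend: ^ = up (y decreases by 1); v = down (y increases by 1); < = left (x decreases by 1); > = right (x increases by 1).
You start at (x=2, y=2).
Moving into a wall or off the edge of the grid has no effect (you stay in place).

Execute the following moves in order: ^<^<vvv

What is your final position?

Start: (x=2, y=2)
  ^ (up): (x=2, y=2) -> (x=2, y=1)
  < (left): (x=2, y=1) -> (x=1, y=1)
  ^ (up): (x=1, y=1) -> (x=1, y=0)
  < (left): blocked, stay at (x=1, y=0)
  v (down): (x=1, y=0) -> (x=1, y=1)
  v (down): (x=1, y=1) -> (x=1, y=2)
  v (down): (x=1, y=2) -> (x=1, y=3)
Final: (x=1, y=3)

Answer: Final position: (x=1, y=3)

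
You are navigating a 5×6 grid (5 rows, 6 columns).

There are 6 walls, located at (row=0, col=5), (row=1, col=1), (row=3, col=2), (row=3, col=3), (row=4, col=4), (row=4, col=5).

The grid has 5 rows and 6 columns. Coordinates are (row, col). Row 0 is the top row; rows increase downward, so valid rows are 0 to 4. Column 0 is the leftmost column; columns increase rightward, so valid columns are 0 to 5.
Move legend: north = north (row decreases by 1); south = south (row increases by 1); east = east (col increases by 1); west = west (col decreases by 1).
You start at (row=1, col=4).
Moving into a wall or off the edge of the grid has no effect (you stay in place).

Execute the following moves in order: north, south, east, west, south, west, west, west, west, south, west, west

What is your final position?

Answer: Final position: (row=3, col=0)

Derivation:
Start: (row=1, col=4)
  north (north): (row=1, col=4) -> (row=0, col=4)
  south (south): (row=0, col=4) -> (row=1, col=4)
  east (east): (row=1, col=4) -> (row=1, col=5)
  west (west): (row=1, col=5) -> (row=1, col=4)
  south (south): (row=1, col=4) -> (row=2, col=4)
  west (west): (row=2, col=4) -> (row=2, col=3)
  west (west): (row=2, col=3) -> (row=2, col=2)
  west (west): (row=2, col=2) -> (row=2, col=1)
  west (west): (row=2, col=1) -> (row=2, col=0)
  south (south): (row=2, col=0) -> (row=3, col=0)
  west (west): blocked, stay at (row=3, col=0)
  west (west): blocked, stay at (row=3, col=0)
Final: (row=3, col=0)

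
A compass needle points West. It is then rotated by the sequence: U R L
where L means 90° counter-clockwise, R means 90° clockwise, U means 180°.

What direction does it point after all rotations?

Answer: Final heading: East

Derivation:
Start: West
  U (U-turn (180°)) -> East
  R (right (90° clockwise)) -> South
  L (left (90° counter-clockwise)) -> East
Final: East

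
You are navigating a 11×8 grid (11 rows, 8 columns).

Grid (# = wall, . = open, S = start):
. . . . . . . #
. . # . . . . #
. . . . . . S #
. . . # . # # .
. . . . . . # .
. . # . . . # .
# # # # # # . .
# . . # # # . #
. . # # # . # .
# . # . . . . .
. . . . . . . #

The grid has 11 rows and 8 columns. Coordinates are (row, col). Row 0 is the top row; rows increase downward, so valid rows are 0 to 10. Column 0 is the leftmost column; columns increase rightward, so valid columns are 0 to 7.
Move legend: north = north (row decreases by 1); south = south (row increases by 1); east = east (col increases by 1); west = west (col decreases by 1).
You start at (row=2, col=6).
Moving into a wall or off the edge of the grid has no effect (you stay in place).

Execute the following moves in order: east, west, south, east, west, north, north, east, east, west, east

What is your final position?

Start: (row=2, col=6)
  east (east): blocked, stay at (row=2, col=6)
  west (west): (row=2, col=6) -> (row=2, col=5)
  south (south): blocked, stay at (row=2, col=5)
  east (east): (row=2, col=5) -> (row=2, col=6)
  west (west): (row=2, col=6) -> (row=2, col=5)
  north (north): (row=2, col=5) -> (row=1, col=5)
  north (north): (row=1, col=5) -> (row=0, col=5)
  east (east): (row=0, col=5) -> (row=0, col=6)
  east (east): blocked, stay at (row=0, col=6)
  west (west): (row=0, col=6) -> (row=0, col=5)
  east (east): (row=0, col=5) -> (row=0, col=6)
Final: (row=0, col=6)

Answer: Final position: (row=0, col=6)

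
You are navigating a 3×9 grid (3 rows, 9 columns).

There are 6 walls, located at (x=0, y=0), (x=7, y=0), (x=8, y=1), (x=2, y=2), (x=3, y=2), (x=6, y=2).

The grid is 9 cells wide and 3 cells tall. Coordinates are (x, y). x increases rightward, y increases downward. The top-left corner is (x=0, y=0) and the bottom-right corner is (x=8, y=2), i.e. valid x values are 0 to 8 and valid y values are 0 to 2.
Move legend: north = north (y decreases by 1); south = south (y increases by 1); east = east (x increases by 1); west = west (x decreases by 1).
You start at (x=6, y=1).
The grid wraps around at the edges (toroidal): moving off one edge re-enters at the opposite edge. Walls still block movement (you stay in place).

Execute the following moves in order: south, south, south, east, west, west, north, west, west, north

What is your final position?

Start: (x=6, y=1)
  [×3]south (south): blocked, stay at (x=6, y=1)
  east (east): (x=6, y=1) -> (x=7, y=1)
  west (west): (x=7, y=1) -> (x=6, y=1)
  west (west): (x=6, y=1) -> (x=5, y=1)
  north (north): (x=5, y=1) -> (x=5, y=0)
  west (west): (x=5, y=0) -> (x=4, y=0)
  west (west): (x=4, y=0) -> (x=3, y=0)
  north (north): blocked, stay at (x=3, y=0)
Final: (x=3, y=0)

Answer: Final position: (x=3, y=0)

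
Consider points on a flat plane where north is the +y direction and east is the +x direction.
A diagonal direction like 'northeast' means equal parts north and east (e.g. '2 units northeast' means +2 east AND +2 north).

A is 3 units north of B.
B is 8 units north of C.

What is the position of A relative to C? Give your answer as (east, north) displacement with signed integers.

Place C at the origin (east=0, north=0).
  B is 8 units north of C: delta (east=+0, north=+8); B at (east=0, north=8).
  A is 3 units north of B: delta (east=+0, north=+3); A at (east=0, north=11).
Therefore A relative to C: (east=0, north=11).

Answer: A is at (east=0, north=11) relative to C.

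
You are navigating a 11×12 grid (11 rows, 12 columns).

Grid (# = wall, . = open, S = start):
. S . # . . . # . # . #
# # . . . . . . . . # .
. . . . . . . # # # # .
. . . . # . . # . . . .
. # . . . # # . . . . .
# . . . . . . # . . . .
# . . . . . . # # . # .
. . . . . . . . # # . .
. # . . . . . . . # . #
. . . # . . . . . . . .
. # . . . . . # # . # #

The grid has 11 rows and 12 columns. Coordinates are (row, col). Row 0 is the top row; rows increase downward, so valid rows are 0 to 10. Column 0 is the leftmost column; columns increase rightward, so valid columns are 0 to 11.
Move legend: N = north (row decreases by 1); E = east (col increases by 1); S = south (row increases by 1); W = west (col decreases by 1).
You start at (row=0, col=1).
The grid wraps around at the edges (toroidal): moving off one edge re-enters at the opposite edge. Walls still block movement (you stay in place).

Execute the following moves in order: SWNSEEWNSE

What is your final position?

Start: (row=0, col=1)
  S (south): blocked, stay at (row=0, col=1)
  W (west): (row=0, col=1) -> (row=0, col=0)
  N (north): (row=0, col=0) -> (row=10, col=0)
  S (south): (row=10, col=0) -> (row=0, col=0)
  E (east): (row=0, col=0) -> (row=0, col=1)
  E (east): (row=0, col=1) -> (row=0, col=2)
  W (west): (row=0, col=2) -> (row=0, col=1)
  N (north): blocked, stay at (row=0, col=1)
  S (south): blocked, stay at (row=0, col=1)
  E (east): (row=0, col=1) -> (row=0, col=2)
Final: (row=0, col=2)

Answer: Final position: (row=0, col=2)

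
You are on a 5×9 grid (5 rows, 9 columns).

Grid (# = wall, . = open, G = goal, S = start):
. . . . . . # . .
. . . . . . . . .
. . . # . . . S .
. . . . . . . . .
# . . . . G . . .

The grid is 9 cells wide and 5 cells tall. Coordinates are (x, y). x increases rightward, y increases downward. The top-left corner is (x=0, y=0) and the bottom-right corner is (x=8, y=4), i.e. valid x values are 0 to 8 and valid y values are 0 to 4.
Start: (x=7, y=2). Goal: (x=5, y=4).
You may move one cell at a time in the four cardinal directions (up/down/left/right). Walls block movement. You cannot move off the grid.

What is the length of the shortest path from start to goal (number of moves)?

Answer: Shortest path length: 4

Derivation:
BFS from (x=7, y=2) until reaching (x=5, y=4):
  Distance 0: (x=7, y=2)
  Distance 1: (x=7, y=1), (x=6, y=2), (x=8, y=2), (x=7, y=3)
  Distance 2: (x=7, y=0), (x=6, y=1), (x=8, y=1), (x=5, y=2), (x=6, y=3), (x=8, y=3), (x=7, y=4)
  Distance 3: (x=8, y=0), (x=5, y=1), (x=4, y=2), (x=5, y=3), (x=6, y=4), (x=8, y=4)
  Distance 4: (x=5, y=0), (x=4, y=1), (x=4, y=3), (x=5, y=4)  <- goal reached here
One shortest path (4 moves): (x=7, y=2) -> (x=6, y=2) -> (x=5, y=2) -> (x=5, y=3) -> (x=5, y=4)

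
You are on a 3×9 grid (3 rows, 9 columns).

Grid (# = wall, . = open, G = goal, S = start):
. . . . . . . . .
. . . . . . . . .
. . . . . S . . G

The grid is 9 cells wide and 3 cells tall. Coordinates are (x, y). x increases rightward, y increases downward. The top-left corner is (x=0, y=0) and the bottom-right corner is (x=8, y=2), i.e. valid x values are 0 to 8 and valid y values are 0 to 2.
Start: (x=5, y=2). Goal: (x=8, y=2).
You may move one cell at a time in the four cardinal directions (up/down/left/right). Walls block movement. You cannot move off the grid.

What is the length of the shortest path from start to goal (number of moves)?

BFS from (x=5, y=2) until reaching (x=8, y=2):
  Distance 0: (x=5, y=2)
  Distance 1: (x=5, y=1), (x=4, y=2), (x=6, y=2)
  Distance 2: (x=5, y=0), (x=4, y=1), (x=6, y=1), (x=3, y=2), (x=7, y=2)
  Distance 3: (x=4, y=0), (x=6, y=0), (x=3, y=1), (x=7, y=1), (x=2, y=2), (x=8, y=2)  <- goal reached here
One shortest path (3 moves): (x=5, y=2) -> (x=6, y=2) -> (x=7, y=2) -> (x=8, y=2)

Answer: Shortest path length: 3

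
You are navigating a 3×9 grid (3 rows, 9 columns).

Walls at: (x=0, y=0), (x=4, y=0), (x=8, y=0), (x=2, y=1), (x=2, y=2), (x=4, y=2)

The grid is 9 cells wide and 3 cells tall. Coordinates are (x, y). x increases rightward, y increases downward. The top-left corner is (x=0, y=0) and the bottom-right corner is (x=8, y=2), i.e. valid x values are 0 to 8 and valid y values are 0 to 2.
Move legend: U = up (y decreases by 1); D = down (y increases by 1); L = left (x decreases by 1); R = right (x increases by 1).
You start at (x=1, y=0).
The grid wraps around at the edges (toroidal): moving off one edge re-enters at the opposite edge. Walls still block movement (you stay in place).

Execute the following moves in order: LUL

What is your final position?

Answer: Final position: (x=0, y=2)

Derivation:
Start: (x=1, y=0)
  L (left): blocked, stay at (x=1, y=0)
  U (up): (x=1, y=0) -> (x=1, y=2)
  L (left): (x=1, y=2) -> (x=0, y=2)
Final: (x=0, y=2)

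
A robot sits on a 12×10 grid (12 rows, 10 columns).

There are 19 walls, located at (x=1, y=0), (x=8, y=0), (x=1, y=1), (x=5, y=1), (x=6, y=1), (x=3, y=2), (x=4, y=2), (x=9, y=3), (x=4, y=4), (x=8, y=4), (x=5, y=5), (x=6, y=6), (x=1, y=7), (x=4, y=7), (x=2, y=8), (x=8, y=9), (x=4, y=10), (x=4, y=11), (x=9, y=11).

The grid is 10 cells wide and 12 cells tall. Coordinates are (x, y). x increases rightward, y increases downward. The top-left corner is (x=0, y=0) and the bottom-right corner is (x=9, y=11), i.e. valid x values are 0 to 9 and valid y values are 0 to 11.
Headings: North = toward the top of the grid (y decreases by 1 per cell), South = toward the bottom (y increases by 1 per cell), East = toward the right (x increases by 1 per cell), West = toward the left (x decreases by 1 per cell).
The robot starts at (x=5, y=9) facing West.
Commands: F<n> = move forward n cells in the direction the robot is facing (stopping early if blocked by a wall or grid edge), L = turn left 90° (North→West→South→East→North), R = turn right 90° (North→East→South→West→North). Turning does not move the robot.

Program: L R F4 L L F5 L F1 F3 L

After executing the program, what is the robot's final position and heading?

Answer: Final position: (x=6, y=7), facing West

Derivation:
Start: (x=5, y=9), facing West
  L: turn left, now facing South
  R: turn right, now facing West
  F4: move forward 4, now at (x=1, y=9)
  L: turn left, now facing South
  L: turn left, now facing East
  F5: move forward 5, now at (x=6, y=9)
  L: turn left, now facing North
  F1: move forward 1, now at (x=6, y=8)
  F3: move forward 1/3 (blocked), now at (x=6, y=7)
  L: turn left, now facing West
Final: (x=6, y=7), facing West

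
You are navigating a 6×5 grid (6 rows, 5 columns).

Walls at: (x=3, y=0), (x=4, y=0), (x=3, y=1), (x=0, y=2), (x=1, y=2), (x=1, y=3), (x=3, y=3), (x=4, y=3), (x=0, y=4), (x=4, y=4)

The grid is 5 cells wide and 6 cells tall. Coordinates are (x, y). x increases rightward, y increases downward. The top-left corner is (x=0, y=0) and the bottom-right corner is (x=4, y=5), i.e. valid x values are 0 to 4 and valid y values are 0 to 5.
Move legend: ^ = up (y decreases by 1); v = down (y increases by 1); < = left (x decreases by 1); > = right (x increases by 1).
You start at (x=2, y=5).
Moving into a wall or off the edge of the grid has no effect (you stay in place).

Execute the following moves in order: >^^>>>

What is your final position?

Start: (x=2, y=5)
  > (right): (x=2, y=5) -> (x=3, y=5)
  ^ (up): (x=3, y=5) -> (x=3, y=4)
  ^ (up): blocked, stay at (x=3, y=4)
  [×3]> (right): blocked, stay at (x=3, y=4)
Final: (x=3, y=4)

Answer: Final position: (x=3, y=4)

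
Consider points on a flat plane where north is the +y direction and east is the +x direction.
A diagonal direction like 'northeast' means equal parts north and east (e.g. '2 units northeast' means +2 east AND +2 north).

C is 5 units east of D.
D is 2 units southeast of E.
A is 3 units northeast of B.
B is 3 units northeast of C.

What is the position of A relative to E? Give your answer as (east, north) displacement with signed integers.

Answer: A is at (east=13, north=4) relative to E.

Derivation:
Place E at the origin (east=0, north=0).
  D is 2 units southeast of E: delta (east=+2, north=-2); D at (east=2, north=-2).
  C is 5 units east of D: delta (east=+5, north=+0); C at (east=7, north=-2).
  B is 3 units northeast of C: delta (east=+3, north=+3); B at (east=10, north=1).
  A is 3 units northeast of B: delta (east=+3, north=+3); A at (east=13, north=4).
Therefore A relative to E: (east=13, north=4).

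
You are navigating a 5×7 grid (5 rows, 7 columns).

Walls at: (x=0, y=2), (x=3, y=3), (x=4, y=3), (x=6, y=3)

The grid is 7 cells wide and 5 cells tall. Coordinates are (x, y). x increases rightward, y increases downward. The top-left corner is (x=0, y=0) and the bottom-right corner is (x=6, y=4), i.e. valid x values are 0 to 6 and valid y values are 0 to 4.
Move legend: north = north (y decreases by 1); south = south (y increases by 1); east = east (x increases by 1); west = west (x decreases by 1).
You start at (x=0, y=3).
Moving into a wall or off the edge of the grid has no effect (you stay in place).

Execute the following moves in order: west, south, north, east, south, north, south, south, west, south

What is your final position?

Answer: Final position: (x=0, y=4)

Derivation:
Start: (x=0, y=3)
  west (west): blocked, stay at (x=0, y=3)
  south (south): (x=0, y=3) -> (x=0, y=4)
  north (north): (x=0, y=4) -> (x=0, y=3)
  east (east): (x=0, y=3) -> (x=1, y=3)
  south (south): (x=1, y=3) -> (x=1, y=4)
  north (north): (x=1, y=4) -> (x=1, y=3)
  south (south): (x=1, y=3) -> (x=1, y=4)
  south (south): blocked, stay at (x=1, y=4)
  west (west): (x=1, y=4) -> (x=0, y=4)
  south (south): blocked, stay at (x=0, y=4)
Final: (x=0, y=4)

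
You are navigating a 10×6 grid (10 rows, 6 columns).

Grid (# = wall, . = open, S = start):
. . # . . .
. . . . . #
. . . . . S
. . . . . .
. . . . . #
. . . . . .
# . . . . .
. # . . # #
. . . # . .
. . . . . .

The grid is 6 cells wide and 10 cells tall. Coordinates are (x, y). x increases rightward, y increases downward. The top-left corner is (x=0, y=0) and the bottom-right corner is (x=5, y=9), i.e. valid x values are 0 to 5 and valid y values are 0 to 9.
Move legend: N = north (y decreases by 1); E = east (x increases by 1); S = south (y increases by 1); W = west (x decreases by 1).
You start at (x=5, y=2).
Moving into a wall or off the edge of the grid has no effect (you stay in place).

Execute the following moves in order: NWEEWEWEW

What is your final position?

Answer: Final position: (x=4, y=2)

Derivation:
Start: (x=5, y=2)
  N (north): blocked, stay at (x=5, y=2)
  W (west): (x=5, y=2) -> (x=4, y=2)
  E (east): (x=4, y=2) -> (x=5, y=2)
  E (east): blocked, stay at (x=5, y=2)
  W (west): (x=5, y=2) -> (x=4, y=2)
  E (east): (x=4, y=2) -> (x=5, y=2)
  W (west): (x=5, y=2) -> (x=4, y=2)
  E (east): (x=4, y=2) -> (x=5, y=2)
  W (west): (x=5, y=2) -> (x=4, y=2)
Final: (x=4, y=2)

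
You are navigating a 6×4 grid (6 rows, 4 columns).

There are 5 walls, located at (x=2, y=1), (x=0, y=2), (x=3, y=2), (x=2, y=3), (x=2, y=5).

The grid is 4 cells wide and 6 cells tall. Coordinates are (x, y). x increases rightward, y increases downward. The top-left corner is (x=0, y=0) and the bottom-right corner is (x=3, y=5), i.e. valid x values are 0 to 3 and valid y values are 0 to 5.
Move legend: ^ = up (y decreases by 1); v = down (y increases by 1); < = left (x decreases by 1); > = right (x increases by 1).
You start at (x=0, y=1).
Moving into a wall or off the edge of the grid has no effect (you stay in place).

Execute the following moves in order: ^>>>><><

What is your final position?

Start: (x=0, y=1)
  ^ (up): (x=0, y=1) -> (x=0, y=0)
  > (right): (x=0, y=0) -> (x=1, y=0)
  > (right): (x=1, y=0) -> (x=2, y=0)
  > (right): (x=2, y=0) -> (x=3, y=0)
  > (right): blocked, stay at (x=3, y=0)
  < (left): (x=3, y=0) -> (x=2, y=0)
  > (right): (x=2, y=0) -> (x=3, y=0)
  < (left): (x=3, y=0) -> (x=2, y=0)
Final: (x=2, y=0)

Answer: Final position: (x=2, y=0)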